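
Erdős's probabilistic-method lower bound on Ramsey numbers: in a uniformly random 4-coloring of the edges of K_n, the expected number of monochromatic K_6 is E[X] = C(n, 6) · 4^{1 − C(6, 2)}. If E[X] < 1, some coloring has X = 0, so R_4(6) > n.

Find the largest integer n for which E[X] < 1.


We need C(n, 6) · 4^{1 − 15} < 1, i.e. C(n, 6) < 4^{15 − 1} = 268435456.
Check values of n near the boundary:
  n = 77: C(77, 6) = 237093780; 237093780 < 268435456? YES
  n = 78: C(78, 6) = 256851595; 256851595 < 268435456? YES
  n = 79: C(79, 6) = 277962685; 277962685 < 268435456? NO
  n = 80: C(80, 6) = 300500200; 300500200 < 268435456? NO
The largest n with C(n, 6) < 268435456 is n = 78 (where E[X] = 256851595/268435456 ≈ 0.957). Hence R_4(6) > 78, i.e. R_4(6) ≥ 79.

Largest n = 78; hence R_4(6) > 78.


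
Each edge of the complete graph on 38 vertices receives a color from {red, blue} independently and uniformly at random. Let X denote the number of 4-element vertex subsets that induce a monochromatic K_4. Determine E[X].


Let X = Σ_S X_S over the C(38, 4) = 73815 subsets S of size 4, where X_S = 1 if the K_4 on S is monochromatic.
For a fixed S, the K_4 on S has C(4, 2) = 6 edges. P[all 6 edges red] = (1/2)^6, and likewise for blue, so P[monochromatic] = 2·(1/2)^6 = 2^{1 − 6} = 1/32.
Summing: E[X] = C(38, 4) · 2^{1 − 6} = 73815 · 1/32 = 73815/32.
Numerically: E[X] ≈ 2306.71875.

E[X] = C(38,4)·2^(1−C(4,2)) = 73815/32 ≈ 2306.71875.


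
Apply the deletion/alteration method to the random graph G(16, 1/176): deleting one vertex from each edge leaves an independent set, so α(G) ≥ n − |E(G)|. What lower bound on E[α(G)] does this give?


E[|E(G)|] = C(16, 2)·p = 120 · (1/176) = 15/22.
E[α(G)] ≥ n − E[|E(G)|] = 16 − 15/22 = 337/22.
Numerically: ≈ 15.318.
(This is only a lower bound; the true E[α(G)] may be larger.)

E[α(G)] ≥ 337/22 ≈ 15.318.


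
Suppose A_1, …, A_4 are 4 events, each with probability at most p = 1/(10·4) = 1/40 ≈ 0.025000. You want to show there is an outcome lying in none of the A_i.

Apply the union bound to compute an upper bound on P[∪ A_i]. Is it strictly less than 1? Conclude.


Union bound: P[∪_{i=1}^{4} A_i] ≤ Σ_i P[A_i] ≤ 4·p = 4·(1/40) = 1/10.
Numerically: 1/10 ≈ 0.100000.
Is 1/10 < 1? YES.
Since P[∪ A_i] ≤ 1/10 < 1, the complement has P[∩ A_i^c] ≥ 1 − 1/10 = 9/10 > 0, so some outcome avoids every A_i.

4·p = 1/10 ≈ 0.100000; existence CERTIFIED by the union bound.


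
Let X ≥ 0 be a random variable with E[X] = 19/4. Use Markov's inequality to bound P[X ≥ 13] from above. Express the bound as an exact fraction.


μ = E[X] = 19/4, a = 13.
Markov: P[X ≥ 13] ≤ μ/a = (19/4)/13 = 19/52.
Numerically: ≈ 0.3654.
(Since a = 13 > μ = 4.7500, the bound 19/52 is < 1 and informative.)

P[X ≥ 13] ≤ 19/52 ≈ 0.3654.


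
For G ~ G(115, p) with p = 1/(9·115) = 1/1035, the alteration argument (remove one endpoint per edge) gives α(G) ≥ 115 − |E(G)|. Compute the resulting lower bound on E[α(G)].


E[|E(G)|] = C(115, 2)·p = 6555 · (1/1035) = 19/3.
E[α(G)] ≥ n − E[|E(G)|] = 115 − 19/3 = 326/3.
Numerically: ≈ 108.6667.
(This is only a lower bound; the true E[α(G)] may be larger.)

E[α(G)] ≥ 326/3 ≈ 108.6667.


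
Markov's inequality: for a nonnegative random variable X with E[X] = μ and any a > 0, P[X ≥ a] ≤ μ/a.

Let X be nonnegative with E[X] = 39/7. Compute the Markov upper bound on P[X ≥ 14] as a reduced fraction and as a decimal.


μ = E[X] = 39/7, a = 14.
Markov: P[X ≥ 14] ≤ μ/a = (39/7)/14 = 39/98.
Numerically: ≈ 0.397959.
(Since a = 14 > μ = 5.571429, the bound 39/98 is < 1 and informative.)

P[X ≥ 14] ≤ 39/98 ≈ 0.397959.


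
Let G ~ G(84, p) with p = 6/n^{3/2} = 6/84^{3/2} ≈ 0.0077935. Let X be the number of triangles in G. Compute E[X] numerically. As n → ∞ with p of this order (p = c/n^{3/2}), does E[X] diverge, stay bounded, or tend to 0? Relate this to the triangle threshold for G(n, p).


Number of potential triangles: C(84, 3) = 95284.
Each occurs with probability p³ ≈ (0.0077935)³ ≈ 4.73365894e-07.
By linearity: E[X] = C(84, 3)·p³ ≈ 95284 · 4.73365894e-07 ≈ 0.045104.
Since α = 3/2 > 1, p = c/n^{3/2} = o(1/n) is below the triangle threshold p ~ 1/n. Asymptotically E[X] ~ (c³/6)·n^{3(1−α)} = (6³/6)·n^{-1.5} → 0, so by Markov's inequality G has no triangles w.h.p.

E[X] ≈ 0.045104; in regime p = Θ(1/n^{3/2}) E[X] tends to 0 (below the triangle threshold p ~ 1/n).


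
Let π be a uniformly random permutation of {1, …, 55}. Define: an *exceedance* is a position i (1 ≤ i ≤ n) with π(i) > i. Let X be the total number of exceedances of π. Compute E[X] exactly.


Write X = Σ_{i=1}^{55} X_i, where X_i = 1_{π(i) > i}.
For each fixed i, π(i) is uniform over {1, …, 55} (marginal of a uniform permutation), so P[π(i) > i] = (n − i)/n. Summing: Σ_{i=1}^{55} (n − i)/n = (0 + 1 + … + 54)/55 = 55(55 − 1)/(2·55) = (55 − 1)/2.
Hence E[X] = Σ_{i=1}^{55} (55 − i)/55 = 27 ≈ 27.00000.

E[X] = 27 = 27.00000.


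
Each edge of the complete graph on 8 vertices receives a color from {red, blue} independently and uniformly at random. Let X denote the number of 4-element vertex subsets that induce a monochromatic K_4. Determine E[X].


Let X = Σ_S X_S over the C(8, 4) = 70 subsets S of size 4, where X_S = 1 if the K_4 on S is monochromatic.
For a fixed S, the K_4 on S has C(4, 2) = 6 edges. P[all 6 edges red] = (1/2)^6, and likewise for blue, so P[monochromatic] = 2·(1/2)^6 = 2^{1 − 6} = 1/32.
By linearity of expectation: E[X] = C(8, 4) · 2^{1 − 6} = 70 · 1/32 = 35/16.
Numerically: E[X] ≈ 2.187500.

E[X] = C(8,4)·2^(1−C(4,2)) = 35/16 ≈ 2.187500.


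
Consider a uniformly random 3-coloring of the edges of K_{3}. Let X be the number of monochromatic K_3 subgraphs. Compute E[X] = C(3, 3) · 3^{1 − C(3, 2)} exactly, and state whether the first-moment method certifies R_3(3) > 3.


E[X] = C(3, 3) · 3^{1 − 3} = 1 · 3^{−2} = 1/9.
As a reduced fraction: E[X] = 1/9 ≈ 0.11111.
Is E[X] < 1? YES.
Since E[X] < 1, there exists a 3-coloring of K_{3} with no monochromatic K_3; hence R_3(3) > 3.

E[X] = 1/9 ≈ 0.11111; E[X] < 1, so R_3(3) > 3.


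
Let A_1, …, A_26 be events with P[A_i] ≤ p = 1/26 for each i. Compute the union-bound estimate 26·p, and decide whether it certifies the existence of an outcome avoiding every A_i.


Union bound: P[∪_{i=1}^{26} A_i] ≤ Σ_i P[A_i] ≤ 26·p = 26·(1/26) = 1.
Numerically: 1 ≈ 1.0000.
Is 1 < 1? NO.
Since the bound 1 is ≥ 1, the union bound is uninformative here; it does NOT by itself certify existence.

26·p = 1 ≈ 1.0000; existence NOT certified by the union bound.


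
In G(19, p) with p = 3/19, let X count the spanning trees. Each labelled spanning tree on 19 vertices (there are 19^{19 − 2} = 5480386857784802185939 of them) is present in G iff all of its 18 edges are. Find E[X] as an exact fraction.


K_19 has 19^{19 − 2} = 5480386857784802185939 labelled spanning trees.
For each such spanning tree H, let X_H = 1 if all 18 edges of H are present in G. Then P[X_H = 1] = p^{18} = (3/19)^{18} = 387420489/104127350297911241532841.
Summing the indicators: E[X] = Σ_H E[X_H] = 5480386857784802185939 · p^{18} = 5480386857784802185939 · 387420489/104127350297911241532841 = 387420489/19.
Numerically: E[X] ≈ 2.0391e+07.

E[X] = 5480386857784802185939 · (3/19)^{18} = 387420489/19 ≈ 2.0391e+07.


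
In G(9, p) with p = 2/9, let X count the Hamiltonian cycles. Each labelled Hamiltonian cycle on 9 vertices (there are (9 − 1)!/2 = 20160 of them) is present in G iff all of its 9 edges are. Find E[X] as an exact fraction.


K_9 has (9 − 1)!/2 = 20160 labelled Hamiltonian cycles.
For each such Hamiltonian cycle H, let X_H = 1 if all 9 edges of H are present in G. Then P[X_H = 1] = p^{9} = (2/9)^{9} = 512/387420489.
Summing the indicators: E[X] = Σ_H E[X_H] = 20160 · p^{9} = 20160 · 512/387420489 = 1146880/43046721.
Numerically: E[X] ≈ 0.0266427.

E[X] = 20160 · (2/9)^{9} = 1146880/43046721 ≈ 0.0266427.


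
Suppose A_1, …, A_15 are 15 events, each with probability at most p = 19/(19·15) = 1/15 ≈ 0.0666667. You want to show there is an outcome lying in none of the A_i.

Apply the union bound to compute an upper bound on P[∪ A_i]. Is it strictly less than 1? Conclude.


Union bound: P[∪_{i=1}^{15} A_i] ≤ Σ_i P[A_i] ≤ 15·p = 15·(1/15) = 1.
Numerically: 1 ≈ 1.0000000.
Is 1 < 1? NO.
Since the bound 1 is ≥ 1, the union bound is uninformative here; it does NOT by itself certify existence.

15·p = 1 ≈ 1.0000000; existence NOT certified by the union bound.


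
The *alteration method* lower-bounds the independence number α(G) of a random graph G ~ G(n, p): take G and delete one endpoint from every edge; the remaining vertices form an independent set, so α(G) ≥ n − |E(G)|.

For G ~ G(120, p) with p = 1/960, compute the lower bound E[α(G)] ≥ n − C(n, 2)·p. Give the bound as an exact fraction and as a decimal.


E[|E(G)|] = C(120, 2)·p = 7140 · (1/960) = 119/16.
E[α(G)] ≥ n − E[|E(G)|] = 120 − 119/16 = 1801/16.
Numerically: ≈ 112.56250.
(This is only a lower bound; the true E[α(G)] may be larger.)

E[α(G)] ≥ 1801/16 ≈ 112.56250.


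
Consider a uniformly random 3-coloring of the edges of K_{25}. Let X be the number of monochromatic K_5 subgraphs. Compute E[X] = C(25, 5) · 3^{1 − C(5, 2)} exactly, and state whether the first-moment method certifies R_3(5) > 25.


E[X] = C(25, 5) · 3^{1 − 10} = 53130 · 3^{−9} = 53130/19683.
As a reduced fraction: E[X] = 17710/6561 ≈ 2.699284.
Is E[X] < 1? NO.
Since E[X] ≥ 1, the first-moment bound is inconclusive at n = 25; it does NOT by itself certify R_3(5) > 25.

E[X] = 17710/6561 ≈ 2.699284; E[X] ≥ 1; first-moment method inconclusive here.


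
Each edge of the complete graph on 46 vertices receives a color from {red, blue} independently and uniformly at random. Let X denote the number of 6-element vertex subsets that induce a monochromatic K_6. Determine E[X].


Let X = Σ_S X_S over the C(46, 6) = 9366819 subsets S of size 6, where X_S = 1 if the K_6 on S is monochromatic.
For a fixed S, the K_6 on S has C(6, 2) = 15 edges. P[all 15 edges red] = (1/2)^15, and likewise for blue, so P[monochromatic] = 2·(1/2)^15 = 2^{1 − 15} = 1/16384.
Summing: E[X] = C(46, 6) · 2^{1 − 15} = 9366819 · 1/16384 = 9366819/16384.
Numerically: E[X] ≈ 571.70526.

E[X] = C(46,6)·2^(1−C(6,2)) = 9366819/16384 ≈ 571.70526.


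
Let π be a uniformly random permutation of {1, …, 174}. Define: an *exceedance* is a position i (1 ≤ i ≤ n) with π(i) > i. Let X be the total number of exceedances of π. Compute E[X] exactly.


Write X = Σ_{i=1}^{174} X_i, where X_i = 1_{π(i) > i}.
For each fixed i, π(i) is uniform over {1, …, 174} (marginal of a uniform permutation), so P[π(i) > i] = (n − i)/n. Summing: Σ_{i=1}^{174} (n − i)/n = (0 + 1 + … + 173)/174 = 174(174 − 1)/(2·174) = (174 − 1)/2.
Hence E[X] = Σ_{i=1}^{174} (174 − i)/174 = 173/2 ≈ 86.5000.

E[X] = 173/2 = 86.5000.


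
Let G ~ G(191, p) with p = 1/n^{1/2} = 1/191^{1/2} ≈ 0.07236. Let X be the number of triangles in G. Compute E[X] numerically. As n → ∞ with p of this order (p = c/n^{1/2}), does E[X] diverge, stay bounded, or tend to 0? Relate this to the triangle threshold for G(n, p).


Number of potential triangles: C(191, 3) = 1143135.
Each occurs with probability p³ ≈ (0.07236)³ ≈ 3.788349e-04.
By linearity: E[X] = C(191, 3)·p³ ≈ 1143135 · 3.788349e-04 ≈ 433.0594.
Since α = 1/2 < 1, p = c/n^{1/2} ≫ 1/n is above the triangle threshold p ~ 1/n. Asymptotically E[X] ~ (c³/6)·n^{3(1−α)} = (1³/6)·n^{1.5} → ∞; triangles are abundant w.h.p.

E[X] ≈ 433.0594; in regime p = Θ(1/n^{1/2}) E[X] diverges (above the triangle threshold p ~ 1/n).


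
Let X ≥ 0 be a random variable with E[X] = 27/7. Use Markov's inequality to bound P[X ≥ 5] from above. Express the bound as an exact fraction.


μ = E[X] = 27/7, a = 5.
Markov: P[X ≥ 5] ≤ μ/a = (27/7)/5 = 27/35.
Numerically: ≈ 0.771.
(Since a = 5 > μ = 3.857, the bound 27/35 is < 1 and informative.)

P[X ≥ 5] ≤ 27/35 ≈ 0.771.


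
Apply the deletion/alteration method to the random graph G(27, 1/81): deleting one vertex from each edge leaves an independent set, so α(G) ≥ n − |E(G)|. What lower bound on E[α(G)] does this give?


E[|E(G)|] = C(27, 2)·p = 351 · (1/81) = 13/3.
E[α(G)] ≥ n − E[|E(G)|] = 27 − 13/3 = 68/3.
Numerically: ≈ 22.667.
(This is only a lower bound; the true E[α(G)] may be larger.)

E[α(G)] ≥ 68/3 ≈ 22.667.


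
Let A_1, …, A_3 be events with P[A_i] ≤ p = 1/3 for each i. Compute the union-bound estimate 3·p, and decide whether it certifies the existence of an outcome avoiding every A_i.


Union bound: P[∪_{i=1}^{3} A_i] ≤ Σ_i P[A_i] ≤ 3·p = 3·(1/3) = 1.
Numerically: 1 ≈ 1.000000.
Is 1 < 1? NO.
Since the bound 1 is ≥ 1, the union bound is uninformative here; it does NOT by itself certify existence.

3·p = 1 ≈ 1.000000; existence NOT certified by the union bound.


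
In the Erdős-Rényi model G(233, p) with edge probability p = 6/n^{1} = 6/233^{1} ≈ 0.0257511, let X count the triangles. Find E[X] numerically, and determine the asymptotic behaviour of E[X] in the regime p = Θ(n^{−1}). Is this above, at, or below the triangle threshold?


Number of potential triangles: C(233, 3) = 2081156.
Each occurs with probability p³ ≈ (0.0257511)³ ≈ 1.70759938e-05.
By linearity: E[X] = C(233, 3)·p³ ≈ 2081156 · 1.70759938e-05 ≈ 35.537807.
Here α = 1, so p = 6/n is exactly at the triangle threshold p ~ 1/n. Asymptotically E[X] → c³/6 = 6³/6 = 36 ≈ 36.000000, a bounded constant. In this regime the triangle count is asymptotically Poisson(c³/6).

E[X] ≈ 35.537807; in regime p = Θ(1/n^{1}) E[X] stays bounded (at the triangle threshold p ~ 1/n).


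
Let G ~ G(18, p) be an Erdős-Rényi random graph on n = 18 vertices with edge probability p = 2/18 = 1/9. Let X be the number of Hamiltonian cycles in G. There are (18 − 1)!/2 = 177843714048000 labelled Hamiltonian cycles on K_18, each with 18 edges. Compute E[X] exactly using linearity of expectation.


K_18 has (18 − 1)!/2 = 177843714048000 labelled Hamiltonian cycles.
For each such Hamiltonian cycle H, let X_H = 1 if all 18 edges of H are present in G. Then P[X_H = 1] = p^{18} = (1/9)^{18} = 1/150094635296999121.
Summing the indicators: E[X] = Σ_H E[X_H] = 177843714048000 · p^{18} = 177843714048000 · 1/150094635296999121 = 243955712000/205891132094649.
Numerically: E[X] ≈ 0.001185.

E[X] = 177843714048000 · (1/9)^{18} = 243955712000/205891132094649 ≈ 0.001185.


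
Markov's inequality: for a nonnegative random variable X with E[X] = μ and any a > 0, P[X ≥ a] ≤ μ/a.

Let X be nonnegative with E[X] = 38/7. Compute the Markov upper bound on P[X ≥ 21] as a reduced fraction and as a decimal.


μ = E[X] = 38/7, a = 21.
Markov: P[X ≥ 21] ≤ μ/a = (38/7)/21 = 38/147.
Numerically: ≈ 0.25850.
(Since a = 21 > μ = 5.42857, the bound 38/147 is < 1 and informative.)

P[X ≥ 21] ≤ 38/147 ≈ 0.25850.


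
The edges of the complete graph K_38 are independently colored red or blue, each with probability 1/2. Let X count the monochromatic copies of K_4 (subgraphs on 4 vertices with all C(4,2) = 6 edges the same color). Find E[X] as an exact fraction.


Let X = Σ_S X_S over the C(38, 4) = 73815 subsets S of size 4, where X_S = 1 if the K_4 on S is monochromatic.
For a fixed S, the K_4 on S has C(4, 2) = 6 edges. P[all 6 edges red] = (1/2)^6, and likewise for blue, so P[monochromatic] = 2·(1/2)^6 = 2^{1 − 6} = 1/32.
By linearity: E[X] = C(38, 4) · 2^{1 − 6} = 73815 · 1/32 = 73815/32.
Numerically: E[X] ≈ 2306.718750.

E[X] = C(38,4)·2^(1−C(4,2)) = 73815/32 ≈ 2306.718750.


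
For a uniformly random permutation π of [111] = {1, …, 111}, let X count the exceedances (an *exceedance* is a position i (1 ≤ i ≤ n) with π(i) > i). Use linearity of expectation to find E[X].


Write X = Σ_{i=1}^{111} X_i, where X_i = 1_{π(i) > i}.
For each fixed i, π(i) is uniform over {1, …, 111} (marginal of a uniform permutation), so P[π(i) > i] = (n − i)/n. Summing: Σ_{i=1}^{111} (n − i)/n = (0 + 1 + … + 110)/111 = 111(111 − 1)/(2·111) = (111 − 1)/2.
Hence E[X] = Σ_{i=1}^{111} (111 − i)/111 = 55 ≈ 55.000000.

E[X] = 55 = 55.000000.


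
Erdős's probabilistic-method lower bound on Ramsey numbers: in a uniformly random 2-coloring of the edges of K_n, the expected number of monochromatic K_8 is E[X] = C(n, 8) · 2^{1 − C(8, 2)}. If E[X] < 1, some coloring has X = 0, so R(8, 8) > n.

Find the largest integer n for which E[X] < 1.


We need C(n, 8) · 2^{1 − 28} < 1, i.e. C(n, 8) < 2^{28 − 1} = 134217728.
Check values of n near the boundary:
  n = 36: C(36, 8) = 30260340; 30260340 < 134217728? YES
  n = 37: C(37, 8) = 38608020; 38608020 < 134217728? YES
  n = 38: C(38, 8) = 48903492; 48903492 < 134217728? YES
  n = 39: C(39, 8) = 61523748; 61523748 < 134217728? YES
  n = 40: C(40, 8) = 76904685; 76904685 < 134217728? YES
  n = 41: C(41, 8) = 95548245; 95548245 < 134217728? YES
  n = 42: C(42, 8) = 118030185; 118030185 < 134217728? YES
  n = 43: C(43, 8) = 145008513; 145008513 < 134217728? NO
  n = 44: C(44, 8) = 177232627; 177232627 < 134217728? NO
  n = 45: C(45, 8) = 215553195; 215553195 < 134217728? NO
The largest n with C(n, 8) < 134217728 is n = 42 (where E[X] = 118030185/134217728 ≈ 0.8793934). Hence R(8, 8) > 42, i.e. R(8, 8) ≥ 43.

Largest n = 42; hence R(8, 8) > 42.


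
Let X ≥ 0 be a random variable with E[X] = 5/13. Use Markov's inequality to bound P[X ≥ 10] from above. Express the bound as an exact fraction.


μ = E[X] = 5/13, a = 10.
Markov: P[X ≥ 10] ≤ μ/a = (5/13)/10 = 1/26.
Numerically: ≈ 0.038.
(Since a = 10 > μ = 0.385, the bound 1/26 is < 1 and informative.)

P[X ≥ 10] ≤ 1/26 ≈ 0.038.


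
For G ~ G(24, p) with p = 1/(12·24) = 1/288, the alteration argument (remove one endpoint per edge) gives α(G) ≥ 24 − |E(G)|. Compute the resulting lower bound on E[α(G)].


E[|E(G)|] = C(24, 2)·p = 276 · (1/288) = 23/24.
E[α(G)] ≥ n − E[|E(G)|] = 24 − 23/24 = 553/24.
Numerically: ≈ 23.041667.
(This is only a lower bound; the true E[α(G)] may be larger.)

E[α(G)] ≥ 553/24 ≈ 23.041667.


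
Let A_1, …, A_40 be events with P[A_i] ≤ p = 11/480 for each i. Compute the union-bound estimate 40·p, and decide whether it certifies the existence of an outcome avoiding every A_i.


Union bound: P[∪_{i=1}^{40} A_i] ≤ Σ_i P[A_i] ≤ 40·p = 40·(11/480) = 11/12.
Numerically: 11/12 ≈ 0.9166667.
Is 11/12 < 1? YES.
Since P[∪ A_i] ≤ 11/12 < 1, the complement has P[∩ A_i^c] ≥ 1 − 11/12 = 1/12 > 0, so some outcome avoids every A_i.

40·p = 11/12 ≈ 0.9166667; existence CERTIFIED by the union bound.


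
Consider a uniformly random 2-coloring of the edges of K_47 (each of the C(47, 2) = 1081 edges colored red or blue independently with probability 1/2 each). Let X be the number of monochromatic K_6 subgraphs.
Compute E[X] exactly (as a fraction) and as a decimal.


Let X = Σ_S X_S over the C(47, 6) = 10737573 subsets S of size 6, where X_S = 1 if the K_6 on S is monochromatic.
For a fixed S, the K_6 on S has C(6, 2) = 15 edges. P[all 15 edges red] = (1/2)^15, and likewise for blue, so P[monochromatic] = 2·(1/2)^15 = 2^{1 − 15} = 1/16384.
By linearity of expectation: E[X] = C(47, 6) · 2^{1 − 15} = 10737573 · 1/16384 = 10737573/16384.
Numerically: E[X] ≈ 655.3694.

E[X] = C(47,6)·2^(1−C(6,2)) = 10737573/16384 ≈ 655.3694.


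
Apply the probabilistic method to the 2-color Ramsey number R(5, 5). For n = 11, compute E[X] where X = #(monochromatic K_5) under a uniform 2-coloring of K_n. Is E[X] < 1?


E[X] = C(11, 5) · 2^{1 − 10} = 462 · 2^{−9} = 462/512.
As a reduced fraction: E[X] = 231/256 ≈ 0.902.
Is E[X] < 1? YES.
Since E[X] < 1, there exists a 2-coloring of K_{11} with no monochromatic K_5; hence R(5, 5) > 11.

E[X] = 231/256 ≈ 0.902; E[X] < 1, so R(5, 5) > 11.


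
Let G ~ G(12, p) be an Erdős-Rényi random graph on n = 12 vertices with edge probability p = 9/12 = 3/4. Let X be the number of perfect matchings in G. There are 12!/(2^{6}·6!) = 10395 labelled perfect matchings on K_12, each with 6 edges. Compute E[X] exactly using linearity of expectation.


K_12 has 12!/(2^{6}·6!) = 10395 labelled perfect matchings.
For each such perfect matching H, let X_H = 1 if all 6 edges of H are present in G. Then P[X_H = 1] = p^{6} = (3/4)^{6} = 729/4096.
By linearity of expectation: E[X] = Σ_H E[X_H] = 10395 · p^{6} = 10395 · 729/4096 = 7577955/4096.
Numerically: E[X] ≈ 1850.1.

E[X] = 10395 · (3/4)^{6} = 7577955/4096 ≈ 1850.1.


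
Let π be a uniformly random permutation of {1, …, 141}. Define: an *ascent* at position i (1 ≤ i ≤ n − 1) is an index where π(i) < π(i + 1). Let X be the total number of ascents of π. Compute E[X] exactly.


Write X = Σ X_I over i = 1, …, 140, with X_I the indicator of one ascent.
There are 140 indicators.
For each fixed i, the pair (π(i), π(i+1)) is a uniformly random ordered pair of distinct values from {1, …, 141}; by symmetry P[π(i) < π(i+1)] = 1/2.
By linearity: E[X] = 140 · (1/2) = (141 − 1) · (1/2) = 70 ≈ 70.000000.

E[X] = 70 = 70.000000.


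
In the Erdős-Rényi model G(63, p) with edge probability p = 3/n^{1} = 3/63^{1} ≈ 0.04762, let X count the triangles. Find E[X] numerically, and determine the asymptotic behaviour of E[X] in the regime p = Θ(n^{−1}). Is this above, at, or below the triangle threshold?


Number of potential triangles: C(63, 3) = 39711.
Each occurs with probability p³ ≈ (0.04762)³ ≈ 1.079797e-04.
By linearity: E[X] = C(63, 3)·p³ ≈ 39711 · 1.079797e-04 ≈ 4.2880.
Here α = 1, so p = 3/n is exactly at the triangle threshold p ~ 1/n. Asymptotically E[X] → c³/6 = 3³/6 = 9/2 ≈ 4.5000, a bounded constant. In this regime the triangle count is asymptotically Poisson(c³/6).

E[X] ≈ 4.2880; in regime p = Θ(1/n^{1}) E[X] stays bounded (at the triangle threshold p ~ 1/n).


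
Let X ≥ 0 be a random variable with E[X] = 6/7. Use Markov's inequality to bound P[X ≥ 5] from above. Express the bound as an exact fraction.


μ = E[X] = 6/7, a = 5.
Markov: P[X ≥ 5] ≤ μ/a = (6/7)/5 = 6/35.
Numerically: ≈ 0.17143.
(Since a = 5 > μ = 0.85714, the bound 6/35 is < 1 and informative.)

P[X ≥ 5] ≤ 6/35 ≈ 0.17143.


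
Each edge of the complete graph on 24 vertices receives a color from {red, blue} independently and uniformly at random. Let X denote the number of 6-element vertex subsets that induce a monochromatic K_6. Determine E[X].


Let X = Σ_S X_S over the C(24, 6) = 134596 subsets S of size 6, where X_S = 1 if the K_6 on S is monochromatic.
For a fixed S, the K_6 on S has C(6, 2) = 15 edges. P[all 15 edges red] = (1/2)^15, and likewise for blue, so P[monochromatic] = 2·(1/2)^15 = 2^{1 − 15} = 1/16384.
By linearity of expectation: E[X] = C(24, 6) · 2^{1 − 15} = 134596 · 1/16384 = 33649/4096.
Numerically: E[X] ≈ 8.21509.

E[X] = C(24,6)·2^(1−C(6,2)) = 33649/4096 ≈ 8.21509.


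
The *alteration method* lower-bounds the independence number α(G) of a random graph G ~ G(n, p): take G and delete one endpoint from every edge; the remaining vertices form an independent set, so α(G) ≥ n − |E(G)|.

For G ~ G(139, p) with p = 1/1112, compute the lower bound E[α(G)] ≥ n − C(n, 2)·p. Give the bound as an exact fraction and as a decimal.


E[|E(G)|] = C(139, 2)·p = 9591 · (1/1112) = 69/8.
E[α(G)] ≥ n − E[|E(G)|] = 139 − 69/8 = 1043/8.
Numerically: ≈ 130.37500.
(This is only a lower bound; the true E[α(G)] may be larger.)

E[α(G)] ≥ 1043/8 ≈ 130.37500.


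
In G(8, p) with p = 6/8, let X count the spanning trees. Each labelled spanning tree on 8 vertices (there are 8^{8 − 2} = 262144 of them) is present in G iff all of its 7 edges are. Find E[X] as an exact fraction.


K_8 has 8^{8 − 2} = 262144 labelled spanning trees.
For each such spanning tree H, let X_H = 1 if all 7 edges of H are present in G. Then P[X_H = 1] = p^{7} = (3/4)^{7} = 2187/16384.
Summing the indicators: E[X] = Σ_H E[X_H] = 262144 · p^{7} = 262144 · 2187/16384 = 34992.
Numerically: E[X] ≈ 34992.

E[X] = 262144 · (3/4)^{7} = 34992 ≈ 34992.


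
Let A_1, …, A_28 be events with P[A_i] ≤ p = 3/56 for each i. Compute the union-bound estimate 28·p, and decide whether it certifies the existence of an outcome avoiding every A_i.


Union bound: P[∪_{i=1}^{28} A_i] ≤ Σ_i P[A_i] ≤ 28·p = 28·(3/56) = 3/2.
Numerically: 3/2 ≈ 1.50000.
Is 3/2 < 1? NO.
Since the bound 3/2 is ≥ 1, the union bound is uninformative here; it does NOT by itself certify existence.

28·p = 3/2 ≈ 1.50000; existence NOT certified by the union bound.


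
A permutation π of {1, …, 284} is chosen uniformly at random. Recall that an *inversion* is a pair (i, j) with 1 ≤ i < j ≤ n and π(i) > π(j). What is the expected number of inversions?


Write X = Σ X_I over the C(284, 2) = 40186 pairs i < j, with X_I the indicator of one inversion.
There are 40186 indicators.
For each fixed pair i < j, the values π(i) and π(j) are two distinct elements of {1, …, 284} in uniformly random order; by symmetry P[π(i) > π(j)] = 1/2.
By linearity: E[X] = 40186 · (1/2) = C(284, 2) · (1/2) = 40186/2 = 20093 ≈ 20093.000000.

E[X] = 20093 = 20093.000000.


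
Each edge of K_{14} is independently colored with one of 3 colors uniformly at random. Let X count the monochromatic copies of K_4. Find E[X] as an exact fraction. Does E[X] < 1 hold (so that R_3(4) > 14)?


E[X] = C(14, 4) · 3^{1 − 6} = 1001 · 3^{−5} = 1001/243.
As a reduced fraction: E[X] = 1001/243 ≈ 4.119.
Is E[X] < 1? NO.
Since E[X] ≥ 1, the first-moment bound is inconclusive at n = 14; it does NOT by itself certify R_3(4) > 14.

E[X] = 1001/243 ≈ 4.119; E[X] ≥ 1; first-moment method inconclusive here.


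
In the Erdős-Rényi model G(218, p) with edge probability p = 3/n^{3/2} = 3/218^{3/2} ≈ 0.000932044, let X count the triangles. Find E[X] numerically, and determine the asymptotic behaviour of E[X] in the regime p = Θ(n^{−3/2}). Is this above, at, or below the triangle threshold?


Number of potential triangles: C(218, 3) = 1703016.
Each occurs with probability p³ ≈ (0.000932044)³ ≈ 8.09672787e-10.
By linearity: E[X] = C(218, 3)·p³ ≈ 1703016 · 8.09672787e-10 ≈ 0.001379.
Since α = 3/2 > 1, p = c/n^{3/2} = o(1/n) is below the triangle threshold p ~ 1/n. Asymptotically E[X] ~ (c³/6)·n^{3(1−α)} = (3³/6)·n^{-1.5} → 0, so by Markov's inequality G has no triangles w.h.p.

E[X] ≈ 0.001379; in regime p = Θ(1/n^{3/2}) E[X] tends to 0 (below the triangle threshold p ~ 1/n).


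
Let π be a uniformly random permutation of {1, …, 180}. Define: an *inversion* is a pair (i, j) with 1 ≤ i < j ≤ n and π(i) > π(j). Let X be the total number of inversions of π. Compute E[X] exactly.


Write X = Σ X_I over the C(180, 2) = 16110 pairs i < j, with X_I the indicator of one inversion.
There are 16110 indicators.
For each fixed pair i < j, the values π(i) and π(j) are two distinct elements of {1, …, 180} in uniformly random order; by symmetry P[π(i) > π(j)] = 1/2.
By linearity: E[X] = 16110 · (1/2) = C(180, 2) · (1/2) = 16110/2 = 8055 ≈ 8055.00000.

E[X] = 8055 = 8055.00000.


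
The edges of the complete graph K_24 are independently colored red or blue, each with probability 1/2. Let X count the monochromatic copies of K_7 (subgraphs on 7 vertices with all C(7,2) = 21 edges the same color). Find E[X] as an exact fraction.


Let X = Σ_S X_S over the C(24, 7) = 346104 subsets S of size 7, where X_S = 1 if the K_7 on S is monochromatic.
For a fixed S, the K_7 on S has C(7, 2) = 21 edges. P[all 21 edges red] = (1/2)^21, and likewise for blue, so P[monochromatic] = 2·(1/2)^21 = 2^{1 − 21} = 1/1048576.
Summing: E[X] = C(24, 7) · 2^{1 − 21} = 346104 · 1/1048576 = 43263/131072.
Numerically: E[X] ≈ 0.330070.

E[X] = C(24,7)·2^(1−C(7,2)) = 43263/131072 ≈ 0.330070.


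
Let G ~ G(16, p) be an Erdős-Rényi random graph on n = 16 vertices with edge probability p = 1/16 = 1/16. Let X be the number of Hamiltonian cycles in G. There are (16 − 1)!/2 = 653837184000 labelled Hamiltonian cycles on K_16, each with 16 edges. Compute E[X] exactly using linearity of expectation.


K_16 has (16 − 1)!/2 = 653837184000 labelled Hamiltonian cycles.
For each such Hamiltonian cycle H, let X_H = 1 if all 16 edges of H are present in G. Then P[X_H = 1] = p^{16} = (1/16)^{16} = 1/18446744073709551616.
Summing the indicators: E[X] = Σ_H E[X_H] = 653837184000 · p^{16} = 653837184000 · 1/18446744073709551616 = 638512875/18014398509481984.
Numerically: E[X] ≈ 3.544e-08.

E[X] = 653837184000 · (1/16)^{16} = 638512875/18014398509481984 ≈ 3.544e-08.


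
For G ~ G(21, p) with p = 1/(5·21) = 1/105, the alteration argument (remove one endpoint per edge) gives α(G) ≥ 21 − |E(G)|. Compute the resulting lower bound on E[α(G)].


E[|E(G)|] = C(21, 2)·p = 210 · (1/105) = 2.
E[α(G)] ≥ n − E[|E(G)|] = 21 − 2 = 19.
Numerically: ≈ 19.000.
(This is only a lower bound; the true E[α(G)] may be larger.)

E[α(G)] ≥ 19 ≈ 19.000.


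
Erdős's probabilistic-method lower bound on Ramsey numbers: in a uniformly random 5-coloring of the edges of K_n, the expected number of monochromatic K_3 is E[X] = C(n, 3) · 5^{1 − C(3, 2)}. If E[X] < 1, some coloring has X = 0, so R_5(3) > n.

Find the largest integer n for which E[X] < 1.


We need C(n, 3) · 5^{1 − 3} < 1, i.e. C(n, 3) < 5^{3 − 1} = 25.
Check values of n near the boundary:
  n = 3: C(3, 3) = 1; 1 < 25? YES
  n = 4: C(4, 3) = 4; 4 < 25? YES
  n = 5: C(5, 3) = 10; 10 < 25? YES
  n = 6: C(6, 3) = 20; 20 < 25? YES
  n = 7: C(7, 3) = 35; 35 < 25? NO
The largest n with C(n, 3) < 25 is n = 6 (where E[X] = 4/5 ≈ 0.800). Hence R_5(3) > 6, i.e. R_5(3) ≥ 7.

Largest n = 6; hence R_5(3) > 6.


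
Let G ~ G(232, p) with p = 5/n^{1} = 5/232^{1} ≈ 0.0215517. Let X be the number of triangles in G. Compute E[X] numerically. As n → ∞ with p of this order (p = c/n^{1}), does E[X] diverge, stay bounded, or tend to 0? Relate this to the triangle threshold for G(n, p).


Number of potential triangles: C(232, 3) = 2054360.
Each occurs with probability p³ ≈ (0.0215517)³ ≈ 1.00102761e-05.
By linearity: E[X] = C(232, 3)·p³ ≈ 2054360 · 1.00102761e-05 ≈ 20.564711.
Here α = 1, so p = 5/n is exactly at the triangle threshold p ~ 1/n. Asymptotically E[X] → c³/6 = 5³/6 = 125/6 ≈ 20.833333, a bounded constant. In this regime the triangle count is asymptotically Poisson(c³/6).

E[X] ≈ 20.564711; in regime p = Θ(1/n^{1}) E[X] stays bounded (at the triangle threshold p ~ 1/n).


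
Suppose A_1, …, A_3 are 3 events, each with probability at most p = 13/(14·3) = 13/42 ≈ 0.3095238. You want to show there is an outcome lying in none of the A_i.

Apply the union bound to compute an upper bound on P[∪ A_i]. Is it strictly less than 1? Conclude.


Union bound: P[∪_{i=1}^{3} A_i] ≤ Σ_i P[A_i] ≤ 3·p = 3·(13/42) = 13/14.
Numerically: 13/14 ≈ 0.9285714.
Is 13/14 < 1? YES.
Since P[∪ A_i] ≤ 13/14 < 1, the complement has P[∩ A_i^c] ≥ 1 − 13/14 = 1/14 > 0, so some outcome avoids every A_i.

3·p = 13/14 ≈ 0.9285714; existence CERTIFIED by the union bound.


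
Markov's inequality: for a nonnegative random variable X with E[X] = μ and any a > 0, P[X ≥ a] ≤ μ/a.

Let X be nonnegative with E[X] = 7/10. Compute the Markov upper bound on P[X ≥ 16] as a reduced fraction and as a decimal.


μ = E[X] = 7/10, a = 16.
Markov: P[X ≥ 16] ≤ μ/a = (7/10)/16 = 7/160.
Numerically: ≈ 0.043750.
(Since a = 16 > μ = 0.700000, the bound 7/160 is < 1 and informative.)

P[X ≥ 16] ≤ 7/160 ≈ 0.043750.


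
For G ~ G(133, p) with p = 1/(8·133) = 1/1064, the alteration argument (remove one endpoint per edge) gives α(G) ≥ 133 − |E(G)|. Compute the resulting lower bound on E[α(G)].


E[|E(G)|] = C(133, 2)·p = 8778 · (1/1064) = 33/4.
E[α(G)] ≥ n − E[|E(G)|] = 133 − 33/4 = 499/4.
Numerically: ≈ 124.75000.
(This is only a lower bound; the true E[α(G)] may be larger.)

E[α(G)] ≥ 499/4 ≈ 124.75000.


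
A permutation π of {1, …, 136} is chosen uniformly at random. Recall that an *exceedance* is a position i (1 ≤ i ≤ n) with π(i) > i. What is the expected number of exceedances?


Write X = Σ_{i=1}^{136} X_i, where X_i = 1_{π(i) > i}.
For each fixed i, π(i) is uniform over {1, …, 136} (marginal of a uniform permutation), so P[π(i) > i] = (n − i)/n. Summing: Σ_{i=1}^{136} (n − i)/n = (0 + 1 + … + 135)/136 = 136(136 − 1)/(2·136) = (136 − 1)/2.
Hence E[X] = Σ_{i=1}^{136} (136 − i)/136 = 135/2 ≈ 67.50000.

E[X] = 135/2 = 67.50000.


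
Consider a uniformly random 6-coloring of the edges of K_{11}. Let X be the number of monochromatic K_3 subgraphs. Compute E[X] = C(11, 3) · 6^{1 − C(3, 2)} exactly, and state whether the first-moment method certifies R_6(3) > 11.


E[X] = C(11, 3) · 6^{1 − 3} = 165 · 6^{−2} = 165/36.
As a reduced fraction: E[X] = 55/12 ≈ 4.583333.
Is E[X] < 1? NO.
Since E[X] ≥ 1, the first-moment bound is inconclusive at n = 11; it does NOT by itself certify R_6(3) > 11.

E[X] = 55/12 ≈ 4.583333; E[X] ≥ 1; first-moment method inconclusive here.


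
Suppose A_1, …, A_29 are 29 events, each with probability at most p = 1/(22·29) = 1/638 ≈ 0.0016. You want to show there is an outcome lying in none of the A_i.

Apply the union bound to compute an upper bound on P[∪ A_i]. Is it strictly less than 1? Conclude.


Union bound: P[∪_{i=1}^{29} A_i] ≤ Σ_i P[A_i] ≤ 29·p = 29·(1/638) = 1/22.
Numerically: 1/22 ≈ 0.0455.
Is 1/22 < 1? YES.
Since P[∪ A_i] ≤ 1/22 < 1, the complement has P[∩ A_i^c] ≥ 1 − 1/22 = 21/22 > 0, so some outcome avoids every A_i.

29·p = 1/22 ≈ 0.0455; existence CERTIFIED by the union bound.


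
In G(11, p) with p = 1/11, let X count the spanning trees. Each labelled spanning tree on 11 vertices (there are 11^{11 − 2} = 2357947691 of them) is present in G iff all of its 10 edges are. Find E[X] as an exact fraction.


K_11 has 11^{11 − 2} = 2357947691 labelled spanning trees.
For each such spanning tree H, let X_H = 1 if all 10 edges of H are present in G. Then P[X_H = 1] = p^{10} = (1/11)^{10} = 1/25937424601.
Summing the indicators: E[X] = Σ_H E[X_H] = 2357947691 · p^{10} = 2357947691 · 1/25937424601 = 1/11.
Numerically: E[X] ≈ 0.0909091.

E[X] = 2357947691 · (1/11)^{10} = 1/11 ≈ 0.0909091.


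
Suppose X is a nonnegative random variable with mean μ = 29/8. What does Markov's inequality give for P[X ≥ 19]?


μ = E[X] = 29/8, a = 19.
Markov: P[X ≥ 19] ≤ μ/a = (29/8)/19 = 29/152.
Numerically: ≈ 0.1908.
(Since a = 19 > μ = 3.6250, the bound 29/152 is < 1 and informative.)

P[X ≥ 19] ≤ 29/152 ≈ 0.1908.


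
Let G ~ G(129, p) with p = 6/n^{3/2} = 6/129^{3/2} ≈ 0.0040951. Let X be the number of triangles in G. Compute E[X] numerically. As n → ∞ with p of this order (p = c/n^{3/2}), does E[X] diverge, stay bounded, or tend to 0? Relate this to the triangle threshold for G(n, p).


Number of potential triangles: C(129, 3) = 349504.
Each occurs with probability p³ ≈ (0.0040951)³ ≈ 6.8675219e-08.
By linearity: E[X] = C(129, 3)·p³ ≈ 349504 · 6.8675219e-08 ≈ 0.02400.
Since α = 3/2 > 1, p = c/n^{3/2} = o(1/n) is below the triangle threshold p ~ 1/n. Asymptotically E[X] ~ (c³/6)·n^{3(1−α)} = (6³/6)·n^{-1.5} → 0, so by Markov's inequality G has no triangles w.h.p.

E[X] ≈ 0.02400; in regime p = Θ(1/n^{3/2}) E[X] tends to 0 (below the triangle threshold p ~ 1/n).


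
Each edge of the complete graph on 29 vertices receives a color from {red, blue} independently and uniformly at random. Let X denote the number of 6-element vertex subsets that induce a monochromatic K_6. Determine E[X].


Let X = Σ_S X_S over the C(29, 6) = 475020 subsets S of size 6, where X_S = 1 if the K_6 on S is monochromatic.
For a fixed S, the K_6 on S has C(6, 2) = 15 edges. P[all 15 edges red] = (1/2)^15, and likewise for blue, so P[monochromatic] = 2·(1/2)^15 = 2^{1 − 15} = 1/16384.
By linearity: E[X] = C(29, 6) · 2^{1 − 15} = 475020 · 1/16384 = 118755/4096.
Numerically: E[X] ≈ 28.992920.

E[X] = C(29,6)·2^(1−C(6,2)) = 118755/4096 ≈ 28.992920.


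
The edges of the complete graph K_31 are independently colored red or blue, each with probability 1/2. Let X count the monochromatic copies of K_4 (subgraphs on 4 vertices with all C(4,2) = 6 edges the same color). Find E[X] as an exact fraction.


Let X = Σ_S X_S over the C(31, 4) = 31465 subsets S of size 4, where X_S = 1 if the K_4 on S is monochromatic.
For a fixed S, the K_4 on S has C(4, 2) = 6 edges. P[all 6 edges red] = (1/2)^6, and likewise for blue, so P[monochromatic] = 2·(1/2)^6 = 2^{1 − 6} = 1/32.
By linearity: E[X] = C(31, 4) · 2^{1 − 6} = 31465 · 1/32 = 31465/32.
Numerically: E[X] ≈ 983.281.

E[X] = C(31,4)·2^(1−C(4,2)) = 31465/32 ≈ 983.281.


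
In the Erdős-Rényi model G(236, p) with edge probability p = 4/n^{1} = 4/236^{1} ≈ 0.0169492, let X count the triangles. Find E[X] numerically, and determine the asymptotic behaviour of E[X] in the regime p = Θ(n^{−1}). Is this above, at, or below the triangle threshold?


Number of potential triangles: C(236, 3) = 2162940.
Each occurs with probability p³ ≈ (0.0169492)³ ≈ 4.86904698e-06.
By linearity: E[X] = C(236, 3)·p³ ≈ 2162940 · 4.86904698e-06 ≈ 10.531456.
Here α = 1, so p = 4/n is exactly at the triangle threshold p ~ 1/n. Asymptotically E[X] → c³/6 = 4³/6 = 32/3 ≈ 10.666667, a bounded constant. In this regime the triangle count is asymptotically Poisson(c³/6).

E[X] ≈ 10.531456; in regime p = Θ(1/n^{1}) E[X] stays bounded (at the triangle threshold p ~ 1/n).


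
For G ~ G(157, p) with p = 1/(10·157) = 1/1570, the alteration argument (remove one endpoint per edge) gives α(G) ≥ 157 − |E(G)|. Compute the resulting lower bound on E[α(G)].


E[|E(G)|] = C(157, 2)·p = 12246 · (1/1570) = 39/5.
E[α(G)] ≥ n − E[|E(G)|] = 157 − 39/5 = 746/5.
Numerically: ≈ 149.2000.
(This is only a lower bound; the true E[α(G)] may be larger.)

E[α(G)] ≥ 746/5 ≈ 149.2000.


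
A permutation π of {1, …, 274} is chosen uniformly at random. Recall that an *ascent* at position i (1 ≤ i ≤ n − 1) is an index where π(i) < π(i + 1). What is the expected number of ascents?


Write X = Σ X_I over i = 1, …, 273, with X_I the indicator of one ascent.
There are 273 indicators.
For each fixed i, the pair (π(i), π(i+1)) is a uniformly random ordered pair of distinct values from {1, …, 274}; by symmetry P[π(i) < π(i+1)] = 1/2.
By linearity: E[X] = 273 · (1/2) = (274 − 1) · (1/2) = 273/2 ≈ 136.500000.

E[X] = 273/2 = 136.500000.


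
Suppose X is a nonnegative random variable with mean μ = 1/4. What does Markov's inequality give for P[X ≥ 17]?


μ = E[X] = 1/4, a = 17.
Markov: P[X ≥ 17] ≤ μ/a = (1/4)/17 = 1/68.
Numerically: ≈ 0.01471.
(Since a = 17 > μ = 0.25000, the bound 1/68 is < 1 and informative.)

P[X ≥ 17] ≤ 1/68 ≈ 0.01471.


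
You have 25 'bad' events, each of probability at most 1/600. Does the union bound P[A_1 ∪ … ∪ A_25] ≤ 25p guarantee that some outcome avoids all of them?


Union bound: P[∪_{i=1}^{25} A_i] ≤ Σ_i P[A_i] ≤ 25·p = 25·(1/600) = 1/24.
Numerically: 1/24 ≈ 0.0417.
Is 1/24 < 1? YES.
Since P[∪ A_i] ≤ 1/24 < 1, the complement has P[∩ A_i^c] ≥ 1 − 1/24 = 23/24 > 0, so some outcome avoids every A_i.

25·p = 1/24 ≈ 0.0417; existence CERTIFIED by the union bound.


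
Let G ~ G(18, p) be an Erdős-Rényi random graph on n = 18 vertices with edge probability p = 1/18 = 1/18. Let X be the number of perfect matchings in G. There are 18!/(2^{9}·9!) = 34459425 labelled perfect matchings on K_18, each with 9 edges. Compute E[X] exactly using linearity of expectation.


K_18 has 18!/(2^{9}·9!) = 34459425 labelled perfect matchings.
For each such perfect matching H, let X_H = 1 if all 9 edges of H are present in G. Then P[X_H = 1] = p^{9} = (1/18)^{9} = 1/198359290368.
By linearity: E[X] = Σ_H E[X_H] = 34459425 · p^{9} = 34459425 · 1/198359290368 = 425425/2448880128.
Numerically: E[X] ≈ 0.000173722.

E[X] = 34459425 · (1/18)^{9} = 425425/2448880128 ≈ 0.000173722.
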